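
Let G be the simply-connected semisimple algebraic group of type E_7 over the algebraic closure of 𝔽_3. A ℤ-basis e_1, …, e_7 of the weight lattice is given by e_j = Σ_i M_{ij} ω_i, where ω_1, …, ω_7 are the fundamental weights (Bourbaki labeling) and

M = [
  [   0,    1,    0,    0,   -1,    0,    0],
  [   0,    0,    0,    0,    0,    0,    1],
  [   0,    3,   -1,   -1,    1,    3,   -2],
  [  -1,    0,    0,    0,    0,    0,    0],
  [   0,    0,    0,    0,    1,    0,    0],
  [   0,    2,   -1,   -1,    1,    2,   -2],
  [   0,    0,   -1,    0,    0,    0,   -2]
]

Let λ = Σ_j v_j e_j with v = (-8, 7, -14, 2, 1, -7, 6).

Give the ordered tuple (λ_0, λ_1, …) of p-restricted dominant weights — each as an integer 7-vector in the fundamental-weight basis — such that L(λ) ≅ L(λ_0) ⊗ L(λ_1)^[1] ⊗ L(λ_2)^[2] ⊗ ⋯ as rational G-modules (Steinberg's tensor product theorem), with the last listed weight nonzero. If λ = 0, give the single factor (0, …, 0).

((0, 0, 1, 2, 1, 1, 2), (2, 2, 0, 2, 0, 0, 0))

ω-coordinates c = M·v, v = (-8, 7, -14, 2, 1, -7, 6):
  c_1 = (0)·(-8) + 1·7 + (0)·(-14) + 0·2 + (-1)·(1) + (0)·(-7) + 0·6 = 6
  c_2 = (0)·(-8) + 0·7 + (0)·(-14) + 0·2 + 0·1 + (0)·(-7) + 1·6 = 6
  c_3 = (0)·(-8) + 3·7 + (-1)·(-14) + (-1)·(2) + 1·1 + (3)·(-7) + (-2)·(6) = 1
  c_4 = (-1)·(-8) + 0·7 + (0)·(-14) + 0·2 + 0·1 + (0)·(-7) + 0·6 = 8
  c_5 = (0)·(-8) + 0·7 + (0)·(-14) + 0·2 + 1·1 + (0)·(-7) + 0·6 = 1
  c_6 = (0)·(-8) + 2·7 + (-1)·(-14) + (-1)·(2) + 1·1 + (2)·(-7) + (-2)·(6) = 1
  c_7 = (0)·(-8) + 0·7 + (-1)·(-14) + 0·2 + 0·1 + (0)·(-7) + (-2)·(6) = 2
p = 3; digits c_i = Σ_j d_{ij}·3^j, 0 ≤ d_{ij} < 3:
  c_1 = 6 = 0·3^0 + 2·3^1
  c_2 = 6 = 0·3^0 + 2·3^1
  c_3 = 1 = 1·3^0
  c_4 = 8 = 2·3^0 + 2·3^1
  c_5 = 1 = 1·3^0
  c_6 = 1 = 1·3^0
  c_7 = 2 = 2·3^0
λ_0 = (0, 0, 1, 2, 1, 1, 2)
λ_1 = (2, 2, 0, 2, 0, 0, 0)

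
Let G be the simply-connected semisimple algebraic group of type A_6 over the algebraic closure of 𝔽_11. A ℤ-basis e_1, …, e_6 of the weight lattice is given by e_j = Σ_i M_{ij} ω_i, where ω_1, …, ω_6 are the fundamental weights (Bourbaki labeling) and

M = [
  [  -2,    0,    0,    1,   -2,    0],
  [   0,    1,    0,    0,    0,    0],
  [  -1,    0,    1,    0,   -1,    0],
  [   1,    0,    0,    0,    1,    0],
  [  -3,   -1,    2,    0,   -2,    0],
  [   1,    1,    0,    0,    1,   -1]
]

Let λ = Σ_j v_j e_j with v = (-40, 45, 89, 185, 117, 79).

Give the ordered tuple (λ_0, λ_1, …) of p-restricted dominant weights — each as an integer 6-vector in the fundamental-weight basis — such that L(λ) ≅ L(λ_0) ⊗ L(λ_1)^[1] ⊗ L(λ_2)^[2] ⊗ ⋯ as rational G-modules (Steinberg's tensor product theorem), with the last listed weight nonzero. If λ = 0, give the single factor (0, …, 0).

ω-coordinates c = M·v, v = (-40, 45, 89, 185, 117, 79):
  c_1 = -2*-40 + 0*45 + 0*89 + 1*185 + -2*117 + 0*79 = 31
  c_2 = 0*-40 + 1*45 + 0*89 + 0*185 + 0*117 + 0*79 = 45
  c_3 = -1*-40 + 0*45 + 1*89 + 0*185 + -1*117 + 0*79 = 12
  c_4 = 1*-40 + 0*45 + 0*89 + 0*185 + 1*117 + 0*79 = 77
  c_5 = -3*-40 + -1*45 + 2*89 + 0*185 + -2*117 + 0*79 = 19
  c_6 = 1*-40 + 1*45 + 0*89 + 0*185 + 1*117 + -1*79 = 43
p = 11; digits c_i = Σ_j d_{ij}·11^j, 0 ≤ d_{ij} < 11:
  c_1 = 31 = 9·11^0 + 2·11^1
  c_2 = 45 = 1·11^0 + 4·11^1
  c_3 = 12 = 1·11^0 + 1·11^1
  c_4 = 77 = 0·11^0 + 7·11^1
  c_5 = 19 = 8·11^0 + 1·11^1
  c_6 = 43 = 10·11^0 + 3·11^1
p-restricted factor λ_0 = (9, 1, 1, 0, 8, 10)
p-restricted factor λ_1 = (2, 4, 1, 7, 1, 3)

((9, 1, 1, 0, 8, 10), (2, 4, 1, 7, 1, 3))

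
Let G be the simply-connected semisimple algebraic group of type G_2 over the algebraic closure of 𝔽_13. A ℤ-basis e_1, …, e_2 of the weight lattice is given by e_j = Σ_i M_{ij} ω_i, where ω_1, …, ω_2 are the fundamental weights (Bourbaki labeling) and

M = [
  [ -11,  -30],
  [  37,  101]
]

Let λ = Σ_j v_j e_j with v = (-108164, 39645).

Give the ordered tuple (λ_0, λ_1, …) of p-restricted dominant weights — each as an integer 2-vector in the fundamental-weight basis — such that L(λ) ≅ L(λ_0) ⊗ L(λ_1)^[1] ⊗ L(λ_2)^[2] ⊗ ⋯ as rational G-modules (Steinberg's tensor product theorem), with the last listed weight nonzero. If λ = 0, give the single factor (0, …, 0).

Converting to the ω-basis (c_i = row i of M dotted with v = (-108164, 39645)):
  c_1 = (-11)·(-108164) + (-30)·(39645) = 454
  c_2 = (37)·(-108164) + (101)·(39645) = 2077
Base-13 expansion of each c_i:
  c_1 = 454 = 12·13^0 + 8·13^1 + 2·13^2
  c_2 = 2077 = 10·13^0 + 3·13^1 + 12·13^2
λ_0 = (12, 10)
λ_1 = (8, 3)
λ_2 = (2, 12)

((12, 10), (8, 3), (2, 12))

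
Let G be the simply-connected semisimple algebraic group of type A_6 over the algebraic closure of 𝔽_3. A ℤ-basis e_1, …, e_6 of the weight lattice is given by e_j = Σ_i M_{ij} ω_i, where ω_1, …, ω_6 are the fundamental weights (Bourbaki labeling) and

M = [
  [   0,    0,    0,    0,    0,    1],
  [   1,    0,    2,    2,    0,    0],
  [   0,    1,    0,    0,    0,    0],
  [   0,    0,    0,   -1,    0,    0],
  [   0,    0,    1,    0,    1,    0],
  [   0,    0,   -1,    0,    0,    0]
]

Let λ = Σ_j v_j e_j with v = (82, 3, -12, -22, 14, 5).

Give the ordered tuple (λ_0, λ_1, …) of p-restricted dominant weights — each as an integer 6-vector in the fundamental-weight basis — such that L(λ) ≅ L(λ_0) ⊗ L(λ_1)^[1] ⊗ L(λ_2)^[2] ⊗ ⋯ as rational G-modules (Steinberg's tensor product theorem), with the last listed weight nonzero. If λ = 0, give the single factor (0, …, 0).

ω-coordinates c = M·v, v = (82, 3, -12, -22, 14, 5):
  c_1 = 0·82 + 0·3 + (0)·(-12) + (0)·(-22) + 0·14 + 1·5 = 5
  c_2 = 1·82 + 0·3 + (2)·(-12) + (2)·(-22) + 0·14 + 0·5 = 14
  c_3 = 0·82 + 1·3 + (0)·(-12) + (0)·(-22) + 0·14 + 0·5 = 3
  c_4 = 0·82 + 0·3 + (0)·(-12) + (-1)·(-22) + 0·14 + 0·5 = 22
  c_5 = 0·82 + 0·3 + (1)·(-12) + (0)·(-22) + 1·14 + 0·5 = 2
  c_6 = 0·82 + 0·3 + (-1)·(-12) + (0)·(-22) + 0·14 + 0·5 = 12
Base-3 expansion of each c_i:
  c_1 = 5 = 2·3^0 + 1·3^1
  c_2 = 14 = 2·3^0 + 1·3^1 + 1·3^2
  c_3 = 3 = 0·3^0 + 1·3^1
  c_4 = 22 = 1·3^0 + 1·3^1 + 2·3^2
  c_5 = 2 = 2·3^0
  c_6 = 12 = 0·3^0 + 1·3^1 + 1·3^2
Factor λ_0 = (2, 2, 0, 1, 2, 0)
Factor λ_1 = (1, 1, 1, 1, 0, 1)
Factor λ_2 = (0, 1, 0, 2, 0, 1)

((2, 2, 0, 1, 2, 0), (1, 1, 1, 1, 0, 1), (0, 1, 0, 2, 0, 1))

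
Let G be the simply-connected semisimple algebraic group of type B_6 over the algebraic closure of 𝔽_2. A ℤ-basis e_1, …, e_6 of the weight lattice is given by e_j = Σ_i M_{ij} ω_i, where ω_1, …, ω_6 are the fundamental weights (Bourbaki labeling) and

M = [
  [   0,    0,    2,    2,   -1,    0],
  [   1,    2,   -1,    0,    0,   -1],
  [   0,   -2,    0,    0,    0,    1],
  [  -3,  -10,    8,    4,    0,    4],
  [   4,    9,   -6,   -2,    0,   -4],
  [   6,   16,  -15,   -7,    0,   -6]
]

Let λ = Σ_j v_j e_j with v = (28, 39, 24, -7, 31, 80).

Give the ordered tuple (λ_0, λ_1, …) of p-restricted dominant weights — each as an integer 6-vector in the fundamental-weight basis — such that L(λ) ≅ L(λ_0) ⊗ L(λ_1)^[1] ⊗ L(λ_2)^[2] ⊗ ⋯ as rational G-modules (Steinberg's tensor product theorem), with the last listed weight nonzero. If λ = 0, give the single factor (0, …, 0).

ω-coordinates c = M·v, v = (28, 39, 24, -7, 31, 80):
  c_1 = (0)·(28) + (0)·(39) + (2)·(24) + (2)·(-7) + (-1)·(31) + (0)·(80) = 3
  c_2 = (1)·(28) + (2)·(39) + (-1)·(24) + (0)·(-7) + (0)·(31) + (-1)·(80) = 2
  c_3 = (0)·(28) + (-2)·(39) + (0)·(24) + (0)·(-7) + (0)·(31) + (1)·(80) = 2
  c_4 = (-3)·(28) + (-10)·(39) + (8)·(24) + (4)·(-7) + (0)·(31) + (4)·(80) = 10
  c_5 = (4)·(28) + (9)·(39) + (-6)·(24) + (-2)·(-7) + (0)·(31) + (-4)·(80) = 13
  c_6 = (6)·(28) + (16)·(39) + (-15)·(24) + (-7)·(-7) + (0)·(31) + (-6)·(80) = 1
Expand coordinatewise in base 2:
  c_1 = 3 = 1·2^0 + 1·2^1
  c_2 = 2 = 0·2^0 + 1·2^1
  c_3 = 2 = 0·2^0 + 1·2^1
  c_4 = 10 = 0·2^0 + 1·2^1 + 0·2^2 + 1·2^3
  c_5 = 13 = 1·2^0 + 0·2^1 + 1·2^2 + 1·2^3
  c_6 = 1 = 1·2^0
p-restricted factor λ_0 = (1, 0, 0, 0, 1, 1)
p-restricted factor λ_1 = (1, 1, 1, 1, 0, 0)
p-restricted factor λ_2 = (0, 0, 0, 0, 1, 0)
p-restricted factor λ_3 = (0, 0, 0, 1, 1, 0)

((1, 0, 0, 0, 1, 1), (1, 1, 1, 1, 0, 0), (0, 0, 0, 0, 1, 0), (0, 0, 0, 1, 1, 0))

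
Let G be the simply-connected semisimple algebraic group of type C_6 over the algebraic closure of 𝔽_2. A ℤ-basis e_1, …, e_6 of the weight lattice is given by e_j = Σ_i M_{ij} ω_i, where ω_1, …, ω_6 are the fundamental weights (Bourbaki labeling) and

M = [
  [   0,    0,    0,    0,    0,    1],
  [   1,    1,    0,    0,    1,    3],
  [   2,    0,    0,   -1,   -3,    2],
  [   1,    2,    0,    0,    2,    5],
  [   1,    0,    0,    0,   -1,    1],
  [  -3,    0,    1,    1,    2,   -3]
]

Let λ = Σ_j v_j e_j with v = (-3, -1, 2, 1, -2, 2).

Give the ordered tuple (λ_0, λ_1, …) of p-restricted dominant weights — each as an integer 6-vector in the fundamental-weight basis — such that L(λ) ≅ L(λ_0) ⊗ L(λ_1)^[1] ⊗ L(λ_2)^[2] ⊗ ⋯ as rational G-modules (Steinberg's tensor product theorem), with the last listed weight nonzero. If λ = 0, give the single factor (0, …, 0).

((0, 0, 1, 1, 1, 0), (1, 0, 1, 0, 0, 1))

ω-coordinates c = M·v, v = (-3, -1, 2, 1, -2, 2):
  c_1 = 0*-3 + 0*-1 + 0*2 + 0*1 + 0*-2 + 1*2 = 2
  c_2 = 1*-3 + 1*-1 + 0*2 + 0*1 + 1*-2 + 3*2 = 0
  c_3 = 2*-3 + 0*-1 + 0*2 + -1*1 + -3*-2 + 2*2 = 3
  c_4 = 1*-3 + 2*-1 + 0*2 + 0*1 + 2*-2 + 5*2 = 1
  c_5 = 1*-3 + 0*-1 + 0*2 + 0*1 + -1*-2 + 1*2 = 1
  c_6 = -3*-3 + 0*-1 + 1*2 + 1*1 + 2*-2 + -3*2 = 2
p = 2; digits c_i = Σ_j d_{ij}·2^j, 0 ≤ d_{ij} < 2:
  c_1 = 2 = 0·2^0 + 1·2^1
  c_2 = 0
  c_3 = 3 = 1·2^0 + 1·2^1
  c_4 = 1 = 1·2^0
  c_5 = 1 = 1·2^0
  c_6 = 2 = 0·2^0 + 1·2^1
Factor λ_0 = (0, 0, 1, 1, 1, 0)
Factor λ_1 = (1, 0, 1, 0, 0, 1)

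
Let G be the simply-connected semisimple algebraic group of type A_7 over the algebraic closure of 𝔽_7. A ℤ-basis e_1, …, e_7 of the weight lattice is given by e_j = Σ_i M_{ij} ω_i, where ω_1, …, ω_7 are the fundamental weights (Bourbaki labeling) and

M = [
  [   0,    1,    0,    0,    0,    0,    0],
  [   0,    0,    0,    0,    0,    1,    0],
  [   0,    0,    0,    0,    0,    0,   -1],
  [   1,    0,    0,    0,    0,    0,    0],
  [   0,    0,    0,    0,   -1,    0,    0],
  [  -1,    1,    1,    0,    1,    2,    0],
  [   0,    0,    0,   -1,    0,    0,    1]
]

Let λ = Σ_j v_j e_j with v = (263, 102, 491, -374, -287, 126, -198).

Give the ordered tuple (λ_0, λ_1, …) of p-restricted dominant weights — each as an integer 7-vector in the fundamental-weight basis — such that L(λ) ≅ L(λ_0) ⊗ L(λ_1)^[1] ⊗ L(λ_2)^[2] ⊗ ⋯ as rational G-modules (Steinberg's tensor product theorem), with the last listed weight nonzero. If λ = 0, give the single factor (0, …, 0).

((4, 0, 2, 4, 0, 1, 1), (0, 4, 0, 2, 6, 0, 4), (2, 2, 4, 5, 5, 6, 3))

Compute c_i = Σ_j M_{ij} v_j with v = (263, 102, 491, -374, -287, 126, -198):
  c_1 = 0·263 + 1·102 + 0·491 + (0)·(-374) + (0)·(-287) + 0·126 + (0)·(-198) = 102
  c_2 = 0·263 + 0·102 + 0·491 + (0)·(-374) + (0)·(-287) + 1·126 + (0)·(-198) = 126
  c_3 = 0·263 + 0·102 + 0·491 + (0)·(-374) + (0)·(-287) + 0·126 + (-1)·(-198) = 198
  c_4 = 1·263 + 0·102 + 0·491 + (0)·(-374) + (0)·(-287) + 0·126 + (0)·(-198) = 263
  c_5 = 0·263 + 0·102 + 0·491 + (0)·(-374) + (-1)·(-287) + 0·126 + (0)·(-198) = 287
  c_6 = (-1)·(263) + 1·102 + 1·491 + (0)·(-374) + (1)·(-287) + 2·126 + (0)·(-198) = 295
  c_7 = 0·263 + 0·102 + 0·491 + (-1)·(-374) + (0)·(-287) + 0·126 + (1)·(-198) = 176
Base-7 expansion of each c_i:
  c_1 = 102 = 4·7^0 + 0·7^1 + 2·7^2
  c_2 = 126 = 0·7^0 + 4·7^1 + 2·7^2
  c_3 = 198 = 2·7^0 + 0·7^1 + 4·7^2
  c_4 = 263 = 4·7^0 + 2·7^1 + 5·7^2
  c_5 = 287 = 0·7^0 + 6·7^1 + 5·7^2
  c_6 = 295 = 1·7^0 + 0·7^1 + 6·7^2
  c_7 = 176 = 1·7^0 + 4·7^1 + 3·7^2
λ_0 = (4, 0, 2, 4, 0, 1, 1)
λ_1 = (0, 4, 0, 2, 6, 0, 4)
λ_2 = (2, 2, 4, 5, 5, 6, 3)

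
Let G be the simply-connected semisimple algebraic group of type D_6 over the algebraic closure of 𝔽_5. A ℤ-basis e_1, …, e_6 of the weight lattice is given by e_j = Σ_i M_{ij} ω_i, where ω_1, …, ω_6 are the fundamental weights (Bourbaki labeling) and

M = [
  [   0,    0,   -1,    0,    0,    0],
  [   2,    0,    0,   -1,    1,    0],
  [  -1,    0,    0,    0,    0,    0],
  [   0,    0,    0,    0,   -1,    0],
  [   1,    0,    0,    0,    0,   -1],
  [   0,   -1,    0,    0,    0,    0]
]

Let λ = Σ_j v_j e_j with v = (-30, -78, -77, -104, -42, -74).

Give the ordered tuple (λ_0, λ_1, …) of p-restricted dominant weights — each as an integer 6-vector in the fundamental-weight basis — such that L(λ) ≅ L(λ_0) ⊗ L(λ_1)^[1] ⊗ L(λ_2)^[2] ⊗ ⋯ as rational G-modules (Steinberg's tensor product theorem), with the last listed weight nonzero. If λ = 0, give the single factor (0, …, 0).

((2, 2, 0, 2, 4, 3), (0, 0, 1, 3, 3, 0), (3, 0, 1, 1, 1, 3))

In the fundamental-weight basis, λ has coordinates c = M·v (v = (-30, -78, -77, -104, -42, -74)):
  c_1 = 0*-30 + 0*-78 + -1*-77 + 0*-104 + 0*-42 + 0*-74 = 77
  c_2 = 2*-30 + 0*-78 + 0*-77 + -1*-104 + 1*-42 + 0*-74 = 2
  c_3 = -1*-30 + 0*-78 + 0*-77 + 0*-104 + 0*-42 + 0*-74 = 30
  c_4 = 0*-30 + 0*-78 + 0*-77 + 0*-104 + -1*-42 + 0*-74 = 42
  c_5 = 1*-30 + 0*-78 + 0*-77 + 0*-104 + 0*-42 + -1*-74 = 44
  c_6 = 0*-30 + -1*-78 + 0*-77 + 0*-104 + 0*-42 + 0*-74 = 78
p = 5; digits c_i = Σ_j d_{ij}·5^j, 0 ≤ d_{ij} < 5:
  c_1 = 77 = 2·5^0 + 0·5^1 + 3·5^2
  c_2 = 2 = 2·5^0
  c_3 = 30 = 0·5^0 + 1·5^1 + 1·5^2
  c_4 = 42 = 2·5^0 + 3·5^1 + 1·5^2
  c_5 = 44 = 4·5^0 + 3·5^1 + 1·5^2
  c_6 = 78 = 3·5^0 + 0·5^1 + 3·5^2
Factor λ_0 = (2, 2, 0, 2, 4, 3)
Factor λ_1 = (0, 0, 1, 3, 3, 0)
Factor λ_2 = (3, 0, 1, 1, 1, 3)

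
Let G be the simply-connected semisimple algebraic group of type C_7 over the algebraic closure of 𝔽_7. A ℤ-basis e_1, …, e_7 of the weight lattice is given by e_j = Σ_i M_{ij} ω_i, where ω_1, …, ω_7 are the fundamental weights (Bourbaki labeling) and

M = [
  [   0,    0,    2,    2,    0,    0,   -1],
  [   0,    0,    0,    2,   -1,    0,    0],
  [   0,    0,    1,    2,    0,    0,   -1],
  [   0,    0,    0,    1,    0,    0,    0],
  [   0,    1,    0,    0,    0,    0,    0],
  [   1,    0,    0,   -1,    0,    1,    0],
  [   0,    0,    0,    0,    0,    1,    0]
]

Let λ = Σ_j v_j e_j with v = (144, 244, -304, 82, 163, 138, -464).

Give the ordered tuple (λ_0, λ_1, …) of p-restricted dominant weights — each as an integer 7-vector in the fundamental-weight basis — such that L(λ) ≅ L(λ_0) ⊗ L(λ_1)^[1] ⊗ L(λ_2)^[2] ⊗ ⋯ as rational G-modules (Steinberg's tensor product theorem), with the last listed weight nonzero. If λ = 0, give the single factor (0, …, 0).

((6, 1, 2, 5, 6, 4, 5), (2, 0, 4, 4, 6, 0, 5), (0, 0, 6, 1, 4, 4, 2))

ω-coordinates c = M·v, v = (144, 244, -304, 82, 163, 138, -464):
  c_1 = 0*144 + 0*244 + 2*-304 + 2*82 + 0*163 + 0*138 + -1*-464 = 20
  c_2 = 0*144 + 0*244 + 0*-304 + 2*82 + -1*163 + 0*138 + 0*-464 = 1
  c_3 = 0*144 + 0*244 + 1*-304 + 2*82 + 0*163 + 0*138 + -1*-464 = 324
  c_4 = 0*144 + 0*244 + 0*-304 + 1*82 + 0*163 + 0*138 + 0*-464 = 82
  c_5 = 0*144 + 1*244 + 0*-304 + 0*82 + 0*163 + 0*138 + 0*-464 = 244
  c_6 = 1*144 + 0*244 + 0*-304 + -1*82 + 0*163 + 1*138 + 0*-464 = 200
  c_7 = 0*144 + 0*244 + 0*-304 + 0*82 + 0*163 + 1*138 + 0*-464 = 138
p = 7; digits c_i = Σ_j d_{ij}·7^j, 0 ≤ d_{ij} < 7:
  c_1 = 20 = 6·7^0 + 2·7^1
  c_2 = 1 = 1·7^0
  c_3 = 324 = 2·7^0 + 4·7^1 + 6·7^2
  c_4 = 82 = 5·7^0 + 4·7^1 + 1·7^2
  c_5 = 244 = 6·7^0 + 6·7^1 + 4·7^2
  c_6 = 200 = 4·7^0 + 0·7^1 + 4·7^2
  c_7 = 138 = 5·7^0 + 5·7^1 + 2·7^2
λ_0 = (6, 1, 2, 5, 6, 4, 5)
λ_1 = (2, 0, 4, 4, 6, 0, 5)
λ_2 = (0, 0, 6, 1, 4, 4, 2)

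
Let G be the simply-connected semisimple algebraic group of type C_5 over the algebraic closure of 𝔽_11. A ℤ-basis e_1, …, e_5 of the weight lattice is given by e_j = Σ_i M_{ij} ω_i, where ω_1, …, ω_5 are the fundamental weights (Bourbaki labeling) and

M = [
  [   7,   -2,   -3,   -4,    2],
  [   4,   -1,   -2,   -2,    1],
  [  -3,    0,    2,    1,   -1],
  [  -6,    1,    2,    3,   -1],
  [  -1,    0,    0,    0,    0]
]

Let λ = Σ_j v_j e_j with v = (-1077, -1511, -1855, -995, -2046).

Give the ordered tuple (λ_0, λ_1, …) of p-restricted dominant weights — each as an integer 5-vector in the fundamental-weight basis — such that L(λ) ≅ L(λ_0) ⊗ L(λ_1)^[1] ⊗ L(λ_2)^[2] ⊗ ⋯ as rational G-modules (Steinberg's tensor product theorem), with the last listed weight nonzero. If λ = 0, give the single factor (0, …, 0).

Compute c_i = Σ_j M_{ij} v_j with v = (-1077, -1511, -1855, -995, -2046):
  c_1 = (7)·(-1077) + (-2)·(-1511) + (-3)·(-1855) + (-4)·(-995) + (2)·(-2046) = 936
  c_2 = (4)·(-1077) + (-1)·(-1511) + (-2)·(-1855) + (-2)·(-995) + (1)·(-2046) = 857
  c_3 = (-3)·(-1077) + (0)·(-1511) + (2)·(-1855) + (1)·(-995) + (-1)·(-2046) = 572
  c_4 = (-6)·(-1077) + (1)·(-1511) + (2)·(-1855) + (3)·(-995) + (-1)·(-2046) = 302
  c_5 = (-1)·(-1077) + (0)·(-1511) + (0)·(-1855) + (0)·(-995) + (0)·(-2046) = 1077
p = 11; digits c_i = Σ_j d_{ij}·11^j, 0 ≤ d_{ij} < 11:
  c_1 = 936 = 1·11^0 + 8·11^1 + 7·11^2
  c_2 = 857 = 10·11^0 + 0·11^1 + 7·11^2
  c_3 = 572 = 0·11^0 + 8·11^1 + 4·11^2
  c_4 = 302 = 5·11^0 + 5·11^1 + 2·11^2
  c_5 = 1077 = 10·11^0 + 9·11^1 + 8·11^2
Factor λ_0 = (1, 10, 0, 5, 10)
Factor λ_1 = (8, 0, 8, 5, 9)
Factor λ_2 = (7, 7, 4, 2, 8)

((1, 10, 0, 5, 10), (8, 0, 8, 5, 9), (7, 7, 4, 2, 8))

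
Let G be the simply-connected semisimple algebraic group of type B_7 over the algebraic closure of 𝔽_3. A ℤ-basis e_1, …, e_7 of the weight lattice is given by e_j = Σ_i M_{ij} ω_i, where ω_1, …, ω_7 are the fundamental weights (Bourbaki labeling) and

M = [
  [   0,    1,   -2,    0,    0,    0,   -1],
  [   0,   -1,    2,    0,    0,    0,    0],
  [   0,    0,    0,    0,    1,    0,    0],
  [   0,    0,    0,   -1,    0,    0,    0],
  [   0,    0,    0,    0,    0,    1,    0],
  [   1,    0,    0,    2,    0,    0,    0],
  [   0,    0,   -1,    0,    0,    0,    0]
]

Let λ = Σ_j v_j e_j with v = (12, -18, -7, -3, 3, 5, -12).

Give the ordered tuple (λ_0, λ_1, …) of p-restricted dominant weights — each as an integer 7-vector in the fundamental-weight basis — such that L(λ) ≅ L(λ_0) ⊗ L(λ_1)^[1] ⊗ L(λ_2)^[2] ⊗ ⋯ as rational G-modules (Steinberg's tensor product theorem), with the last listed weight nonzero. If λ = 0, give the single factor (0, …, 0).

((2, 1, 0, 0, 2, 0, 1), (2, 1, 1, 1, 1, 2, 2))

Compute c_i = Σ_j M_{ij} v_j with v = (12, -18, -7, -3, 3, 5, -12):
  c_1 = 0*12 + 1*-18 + -2*-7 + 0*-3 + 0*3 + 0*5 + -1*-12 = 8
  c_2 = 0*12 + -1*-18 + 2*-7 + 0*-3 + 0*3 + 0*5 + 0*-12 = 4
  c_3 = 0*12 + 0*-18 + 0*-7 + 0*-3 + 1*3 + 0*5 + 0*-12 = 3
  c_4 = 0*12 + 0*-18 + 0*-7 + -1*-3 + 0*3 + 0*5 + 0*-12 = 3
  c_5 = 0*12 + 0*-18 + 0*-7 + 0*-3 + 0*3 + 1*5 + 0*-12 = 5
  c_6 = 1*12 + 0*-18 + 0*-7 + 2*-3 + 0*3 + 0*5 + 0*-12 = 6
  c_7 = 0*12 + 0*-18 + -1*-7 + 0*-3 + 0*3 + 0*5 + 0*-12 = 7
Writing each c_i in base p = 3:
  c_1 = 8 = 2·3^0 + 2·3^1
  c_2 = 4 = 1·3^0 + 1·3^1
  c_3 = 3 = 0·3^0 + 1·3^1
  c_4 = 3 = 0·3^0 + 1·3^1
  c_5 = 5 = 2·3^0 + 1·3^1
  c_6 = 6 = 0·3^0 + 2·3^1
  c_7 = 7 = 1·3^0 + 2·3^1
Factor λ_0 = (2, 1, 0, 0, 2, 0, 1)
Factor λ_1 = (2, 1, 1, 1, 1, 2, 2)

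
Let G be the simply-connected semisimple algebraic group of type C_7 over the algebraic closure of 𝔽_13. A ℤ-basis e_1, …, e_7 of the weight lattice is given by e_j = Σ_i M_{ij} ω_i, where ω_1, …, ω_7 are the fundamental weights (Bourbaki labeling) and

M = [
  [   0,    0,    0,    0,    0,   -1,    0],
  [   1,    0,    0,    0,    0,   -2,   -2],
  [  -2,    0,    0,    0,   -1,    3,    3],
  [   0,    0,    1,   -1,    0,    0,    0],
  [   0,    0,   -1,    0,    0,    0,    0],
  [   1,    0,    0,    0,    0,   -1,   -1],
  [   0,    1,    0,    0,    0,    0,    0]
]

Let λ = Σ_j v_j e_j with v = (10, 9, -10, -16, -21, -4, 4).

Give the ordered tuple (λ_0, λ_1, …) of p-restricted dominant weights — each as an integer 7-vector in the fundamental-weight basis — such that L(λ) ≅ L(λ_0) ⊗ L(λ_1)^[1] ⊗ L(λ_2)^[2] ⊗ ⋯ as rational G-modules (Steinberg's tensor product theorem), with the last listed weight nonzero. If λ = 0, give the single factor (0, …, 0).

ω-coordinates c = M·v, v = (10, 9, -10, -16, -21, -4, 4):
  c_1 = 0·10 + 0·9 + (0)·(-10) + (0)·(-16) + (0)·(-21) + (-1)·(-4) + 0·4 = 4
  c_2 = 1·10 + 0·9 + (0)·(-10) + (0)·(-16) + (0)·(-21) + (-2)·(-4) + (-2)·(4) = 10
  c_3 = (-2)·(10) + 0·9 + (0)·(-10) + (0)·(-16) + (-1)·(-21) + (3)·(-4) + 3·4 = 1
  c_4 = 0·10 + 0·9 + (1)·(-10) + (-1)·(-16) + (0)·(-21) + (0)·(-4) + 0·4 = 6
  c_5 = 0·10 + 0·9 + (-1)·(-10) + (0)·(-16) + (0)·(-21) + (0)·(-4) + 0·4 = 10
  c_6 = 1·10 + 0·9 + (0)·(-10) + (0)·(-16) + (0)·(-21) + (-1)·(-4) + (-1)·(4) = 10
  c_7 = 0·10 + 1·9 + (0)·(-10) + (0)·(-16) + (0)·(-21) + (0)·(-4) + 0·4 = 9
p = 13; digits c_i = Σ_j d_{ij}·13^j, 0 ≤ d_{ij} < 13:
  c_1 = 4 = 4·13^0
  c_2 = 10 = 10·13^0
  c_3 = 1 = 1·13^0
  c_4 = 6 = 6·13^0
  c_5 = 10 = 10·13^0
  c_6 = 10 = 10·13^0
  c_7 = 9 = 9·13^0
λ_0 = (4, 10, 1, 6, 10, 10, 9)

((4, 10, 1, 6, 10, 10, 9),)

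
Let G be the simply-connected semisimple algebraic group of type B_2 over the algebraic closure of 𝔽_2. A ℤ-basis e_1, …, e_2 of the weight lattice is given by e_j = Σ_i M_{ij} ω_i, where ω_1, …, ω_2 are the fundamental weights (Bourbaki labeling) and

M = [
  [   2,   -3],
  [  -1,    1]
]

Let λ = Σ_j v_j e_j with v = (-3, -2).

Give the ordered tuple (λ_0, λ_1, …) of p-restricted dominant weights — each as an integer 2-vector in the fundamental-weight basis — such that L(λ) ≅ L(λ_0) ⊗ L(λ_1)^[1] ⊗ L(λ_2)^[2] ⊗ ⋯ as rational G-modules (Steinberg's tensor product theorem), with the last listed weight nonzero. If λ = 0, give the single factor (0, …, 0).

((0, 1),)

In the fundamental-weight basis, λ has coordinates c = M·v (v = (-3, -2)):
  c_1 = (2)·(-3) + (-3)·(-2) = 0
  c_2 = (-1)·(-3) + (1)·(-2) = 1
Writing each c_i in base p = 2:
  c_1 = 0
  c_2 = 1 = 1·2^0
p-restricted factor λ_0 = (0, 1)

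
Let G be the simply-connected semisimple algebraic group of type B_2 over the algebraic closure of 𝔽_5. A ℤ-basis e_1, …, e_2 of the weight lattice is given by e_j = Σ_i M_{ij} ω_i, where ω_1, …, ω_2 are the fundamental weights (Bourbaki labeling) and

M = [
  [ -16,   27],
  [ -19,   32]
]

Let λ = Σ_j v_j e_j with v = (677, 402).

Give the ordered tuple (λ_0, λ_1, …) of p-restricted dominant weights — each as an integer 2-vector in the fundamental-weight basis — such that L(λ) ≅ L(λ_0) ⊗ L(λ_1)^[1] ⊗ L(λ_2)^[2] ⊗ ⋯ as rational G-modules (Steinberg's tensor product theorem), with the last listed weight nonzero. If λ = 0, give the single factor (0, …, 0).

((2, 1), (4, 0))

In the fundamental-weight basis, λ has coordinates c = M·v (v = (677, 402)):
  c_1 = -16*677 + 27*402 = 22
  c_2 = -19*677 + 32*402 = 1
Writing each c_i in base p = 5:
  c_1 = 22 = 2·5^0 + 4·5^1
  c_2 = 1 = 1·5^0
Factor λ_0 = (2, 1)
Factor λ_1 = (4, 0)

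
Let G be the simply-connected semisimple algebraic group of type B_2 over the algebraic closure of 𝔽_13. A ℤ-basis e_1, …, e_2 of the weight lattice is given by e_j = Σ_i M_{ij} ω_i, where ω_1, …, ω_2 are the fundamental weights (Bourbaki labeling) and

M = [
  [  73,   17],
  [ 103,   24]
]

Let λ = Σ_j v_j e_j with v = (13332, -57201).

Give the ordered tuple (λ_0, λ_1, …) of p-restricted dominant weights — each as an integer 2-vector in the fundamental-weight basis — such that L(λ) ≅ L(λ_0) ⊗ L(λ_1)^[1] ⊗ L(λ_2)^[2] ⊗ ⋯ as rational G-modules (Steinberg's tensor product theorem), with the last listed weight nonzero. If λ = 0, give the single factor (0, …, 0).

Change of basis e → ω: c = M·v where v = (13332, -57201):
  c_1 = (73)·(13332) + (17)·(-57201) = 819
  c_2 = (103)·(13332) + (24)·(-57201) = 372
Expand coordinatewise in base 13:
  c_1 = 819 = 0·13^0 + 11·13^1 + 4·13^2
  c_2 = 372 = 8·13^0 + 2·13^1 + 2·13^2
λ_0 = (0, 8)
λ_1 = (11, 2)
λ_2 = (4, 2)

((0, 8), (11, 2), (4, 2))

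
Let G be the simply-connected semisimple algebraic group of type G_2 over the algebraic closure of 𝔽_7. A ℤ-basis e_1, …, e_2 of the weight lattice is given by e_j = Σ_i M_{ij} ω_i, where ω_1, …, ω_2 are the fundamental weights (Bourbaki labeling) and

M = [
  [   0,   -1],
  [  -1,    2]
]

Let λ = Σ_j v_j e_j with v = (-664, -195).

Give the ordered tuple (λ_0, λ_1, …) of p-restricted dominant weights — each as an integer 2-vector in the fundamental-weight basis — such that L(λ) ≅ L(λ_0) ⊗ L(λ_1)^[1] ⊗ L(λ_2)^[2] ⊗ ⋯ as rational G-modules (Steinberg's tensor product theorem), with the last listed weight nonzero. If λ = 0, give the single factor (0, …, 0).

((6, 1), (6, 4), (3, 5))

Compute c_i = Σ_j M_{ij} v_j with v = (-664, -195):
  c_1 = (0)·(-664) + (-1)·(-195) = 195
  c_2 = (-1)·(-664) + (2)·(-195) = 274
Writing each c_i in base p = 7:
  c_1 = 195 = 6·7^0 + 6·7^1 + 3·7^2
  c_2 = 274 = 1·7^0 + 4·7^1 + 5·7^2
Factor λ_0 = (6, 1)
Factor λ_1 = (6, 4)
Factor λ_2 = (3, 5)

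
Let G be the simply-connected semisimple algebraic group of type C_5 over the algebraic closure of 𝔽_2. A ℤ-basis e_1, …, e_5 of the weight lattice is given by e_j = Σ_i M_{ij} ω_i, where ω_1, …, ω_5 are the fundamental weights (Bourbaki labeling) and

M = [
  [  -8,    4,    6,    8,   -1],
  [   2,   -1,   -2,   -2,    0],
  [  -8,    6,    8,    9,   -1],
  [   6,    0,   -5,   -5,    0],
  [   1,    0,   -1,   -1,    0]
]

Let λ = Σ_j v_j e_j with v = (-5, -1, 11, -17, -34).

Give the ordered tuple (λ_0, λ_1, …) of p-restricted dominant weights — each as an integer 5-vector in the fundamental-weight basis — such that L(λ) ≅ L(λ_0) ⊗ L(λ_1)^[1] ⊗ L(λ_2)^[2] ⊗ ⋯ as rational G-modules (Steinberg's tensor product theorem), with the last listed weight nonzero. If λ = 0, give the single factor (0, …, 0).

In the fundamental-weight basis, λ has coordinates c = M·v (v = (-5, -1, 11, -17, -34)):
  c_1 = -8*-5 + 4*-1 + 6*11 + 8*-17 + -1*-34 = 0
  c_2 = 2*-5 + -1*-1 + -2*11 + -2*-17 + 0*-34 = 3
  c_3 = -8*-5 + 6*-1 + 8*11 + 9*-17 + -1*-34 = 3
  c_4 = 6*-5 + 0*-1 + -5*11 + -5*-17 + 0*-34 = 0
  c_5 = 1*-5 + 0*-1 + -1*11 + -1*-17 + 0*-34 = 1
Base-2 expansion of each c_i:
  c_1 = 0
  c_2 = 3 = 1·2^0 + 1·2^1
  c_3 = 3 = 1·2^0 + 1·2^1
  c_4 = 0
  c_5 = 1 = 1·2^0
p-restricted factor λ_0 = (0, 1, 1, 0, 1)
p-restricted factor λ_1 = (0, 1, 1, 0, 0)

((0, 1, 1, 0, 1), (0, 1, 1, 0, 0))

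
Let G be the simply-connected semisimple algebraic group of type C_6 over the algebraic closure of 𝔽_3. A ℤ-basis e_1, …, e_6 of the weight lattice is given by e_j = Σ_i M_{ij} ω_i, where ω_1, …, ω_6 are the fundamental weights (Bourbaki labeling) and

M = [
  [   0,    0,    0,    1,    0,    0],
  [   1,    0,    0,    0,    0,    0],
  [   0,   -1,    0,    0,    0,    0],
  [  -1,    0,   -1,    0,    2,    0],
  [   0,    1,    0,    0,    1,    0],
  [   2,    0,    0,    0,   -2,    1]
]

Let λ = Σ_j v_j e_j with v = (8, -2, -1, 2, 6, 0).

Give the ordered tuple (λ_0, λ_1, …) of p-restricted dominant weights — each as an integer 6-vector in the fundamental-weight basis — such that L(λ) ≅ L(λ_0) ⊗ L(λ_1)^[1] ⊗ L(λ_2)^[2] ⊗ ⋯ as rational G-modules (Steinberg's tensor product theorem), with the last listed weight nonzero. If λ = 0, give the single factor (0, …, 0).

ω-coordinates c = M·v, v = (8, -2, -1, 2, 6, 0):
  c_1 = 0·8 + (0)·(-2) + (0)·(-1) + 1·2 + 0·6 + 0·0 = 2
  c_2 = 1·8 + (0)·(-2) + (0)·(-1) + 0·2 + 0·6 + 0·0 = 8
  c_3 = 0·8 + (-1)·(-2) + (0)·(-1) + 0·2 + 0·6 + 0·0 = 2
  c_4 = (-1)·(8) + (0)·(-2) + (-1)·(-1) + 0·2 + 2·6 + 0·0 = 5
  c_5 = 0·8 + (1)·(-2) + (0)·(-1) + 0·2 + 1·6 + 0·0 = 4
  c_6 = 2·8 + (0)·(-2) + (0)·(-1) + 0·2 + (-2)·(6) + 1·0 = 4
Writing each c_i in base p = 3:
  c_1 = 2 = 2·3^0
  c_2 = 8 = 2·3^0 + 2·3^1
  c_3 = 2 = 2·3^0
  c_4 = 5 = 2·3^0 + 1·3^1
  c_5 = 4 = 1·3^0 + 1·3^1
  c_6 = 4 = 1·3^0 + 1·3^1
Factor λ_0 = (2, 2, 2, 2, 1, 1)
Factor λ_1 = (0, 2, 0, 1, 1, 1)

((2, 2, 2, 2, 1, 1), (0, 2, 0, 1, 1, 1))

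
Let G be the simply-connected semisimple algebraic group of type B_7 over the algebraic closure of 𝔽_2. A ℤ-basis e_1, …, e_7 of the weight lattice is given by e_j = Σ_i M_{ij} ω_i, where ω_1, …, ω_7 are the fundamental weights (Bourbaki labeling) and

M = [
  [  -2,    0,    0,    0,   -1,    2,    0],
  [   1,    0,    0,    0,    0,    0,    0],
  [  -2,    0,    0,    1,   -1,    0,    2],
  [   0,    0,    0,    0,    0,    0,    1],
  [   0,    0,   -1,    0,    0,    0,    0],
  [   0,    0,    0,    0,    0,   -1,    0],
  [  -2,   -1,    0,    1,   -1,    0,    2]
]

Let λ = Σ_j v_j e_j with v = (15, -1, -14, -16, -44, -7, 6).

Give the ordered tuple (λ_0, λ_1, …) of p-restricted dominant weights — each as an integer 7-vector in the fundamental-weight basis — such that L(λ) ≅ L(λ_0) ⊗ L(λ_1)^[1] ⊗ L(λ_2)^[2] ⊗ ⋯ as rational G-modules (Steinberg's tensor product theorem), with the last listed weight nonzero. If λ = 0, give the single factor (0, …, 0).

((0, 1, 0, 0, 0, 1, 1), (0, 1, 1, 1, 1, 1, 1), (0, 1, 0, 1, 1, 1, 0), (0, 1, 1, 0, 1, 0, 1))

Change of basis e → ω: c = M·v where v = (15, -1, -14, -16, -44, -7, 6):
  c_1 = (-2)·(15) + (0)·(-1) + (0)·(-14) + (0)·(-16) + (-1)·(-44) + (2)·(-7) + (0)·(6) = 0
  c_2 = (1)·(15) + (0)·(-1) + (0)·(-14) + (0)·(-16) + (0)·(-44) + (0)·(-7) + (0)·(6) = 15
  c_3 = (-2)·(15) + (0)·(-1) + (0)·(-14) + (1)·(-16) + (-1)·(-44) + (0)·(-7) + (2)·(6) = 10
  c_4 = (0)·(15) + (0)·(-1) + (0)·(-14) + (0)·(-16) + (0)·(-44) + (0)·(-7) + (1)·(6) = 6
  c_5 = (0)·(15) + (0)·(-1) + (-1)·(-14) + (0)·(-16) + (0)·(-44) + (0)·(-7) + (0)·(6) = 14
  c_6 = (0)·(15) + (0)·(-1) + (0)·(-14) + (0)·(-16) + (0)·(-44) + (-1)·(-7) + (0)·(6) = 7
  c_7 = (-2)·(15) + (-1)·(-1) + (0)·(-14) + (1)·(-16) + (-1)·(-44) + (0)·(-7) + (2)·(6) = 11
p = 2; digits c_i = Σ_j d_{ij}·2^j, 0 ≤ d_{ij} < 2:
  c_1 = 0
  c_2 = 15 = 1·2^0 + 1·2^1 + 1·2^2 + 1·2^3
  c_3 = 10 = 0·2^0 + 1·2^1 + 0·2^2 + 1·2^3
  c_4 = 6 = 0·2^0 + 1·2^1 + 1·2^2
  c_5 = 14 = 0·2^0 + 1·2^1 + 1·2^2 + 1·2^3
  c_6 = 7 = 1·2^0 + 1·2^1 + 1·2^2
  c_7 = 11 = 1·2^0 + 1·2^1 + 0·2^2 + 1·2^3
λ_0 = (0, 1, 0, 0, 0, 1, 1)
λ_1 = (0, 1, 1, 1, 1, 1, 1)
λ_2 = (0, 1, 0, 1, 1, 1, 0)
λ_3 = (0, 1, 1, 0, 1, 0, 1)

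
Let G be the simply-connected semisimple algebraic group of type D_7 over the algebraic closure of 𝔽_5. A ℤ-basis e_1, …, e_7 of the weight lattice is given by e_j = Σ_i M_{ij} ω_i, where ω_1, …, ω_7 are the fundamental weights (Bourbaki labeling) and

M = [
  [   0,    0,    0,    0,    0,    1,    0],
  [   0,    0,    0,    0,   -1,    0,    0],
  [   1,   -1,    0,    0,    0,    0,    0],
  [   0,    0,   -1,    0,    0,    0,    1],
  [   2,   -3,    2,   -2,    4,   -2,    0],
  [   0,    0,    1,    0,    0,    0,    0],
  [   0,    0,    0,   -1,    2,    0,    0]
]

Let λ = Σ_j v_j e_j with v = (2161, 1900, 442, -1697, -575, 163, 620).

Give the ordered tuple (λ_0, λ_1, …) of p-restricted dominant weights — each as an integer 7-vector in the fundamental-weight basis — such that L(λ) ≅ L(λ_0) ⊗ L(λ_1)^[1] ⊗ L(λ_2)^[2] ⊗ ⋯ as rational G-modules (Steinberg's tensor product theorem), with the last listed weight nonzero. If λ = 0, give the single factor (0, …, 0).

((3, 0, 1, 3, 4, 2, 2), (2, 0, 2, 0, 4, 3, 4), (1, 3, 0, 2, 0, 2, 1), (1, 4, 2, 1, 2, 3, 4))

Compute c_i = Σ_j M_{ij} v_j with v = (2161, 1900, 442, -1697, -575, 163, 620):
  c_1 = (0)·(2161) + (0)·(1900) + (0)·(442) + (0)·(-1697) + (0)·(-575) + (1)·(163) + (0)·(620) = 163
  c_2 = (0)·(2161) + (0)·(1900) + (0)·(442) + (0)·(-1697) + (-1)·(-575) + (0)·(163) + (0)·(620) = 575
  c_3 = (1)·(2161) + (-1)·(1900) + (0)·(442) + (0)·(-1697) + (0)·(-575) + (0)·(163) + (0)·(620) = 261
  c_4 = (0)·(2161) + (0)·(1900) + (-1)·(442) + (0)·(-1697) + (0)·(-575) + (0)·(163) + (1)·(620) = 178
  c_5 = (2)·(2161) + (-3)·(1900) + (2)·(442) + (-2)·(-1697) + (4)·(-575) + (-2)·(163) + (0)·(620) = 274
  c_6 = (0)·(2161) + (0)·(1900) + (1)·(442) + (0)·(-1697) + (0)·(-575) + (0)·(163) + (0)·(620) = 442
  c_7 = (0)·(2161) + (0)·(1900) + (0)·(442) + (-1)·(-1697) + (2)·(-575) + (0)·(163) + (0)·(620) = 547
Writing each c_i in base p = 5:
  c_1 = 163 = 3·5^0 + 2·5^1 + 1·5^2 + 1·5^3
  c_2 = 575 = 0·5^0 + 0·5^1 + 3·5^2 + 4·5^3
  c_3 = 261 = 1·5^0 + 2·5^1 + 0·5^2 + 2·5^3
  c_4 = 178 = 3·5^0 + 0·5^1 + 2·5^2 + 1·5^3
  c_5 = 274 = 4·5^0 + 4·5^1 + 0·5^2 + 2·5^3
  c_6 = 442 = 2·5^0 + 3·5^1 + 2·5^2 + 3·5^3
  c_7 = 547 = 2·5^0 + 4·5^1 + 1·5^2 + 4·5^3
λ_0 = (3, 0, 1, 3, 4, 2, 2)
λ_1 = (2, 0, 2, 0, 4, 3, 4)
λ_2 = (1, 3, 0, 2, 0, 2, 1)
λ_3 = (1, 4, 2, 1, 2, 3, 4)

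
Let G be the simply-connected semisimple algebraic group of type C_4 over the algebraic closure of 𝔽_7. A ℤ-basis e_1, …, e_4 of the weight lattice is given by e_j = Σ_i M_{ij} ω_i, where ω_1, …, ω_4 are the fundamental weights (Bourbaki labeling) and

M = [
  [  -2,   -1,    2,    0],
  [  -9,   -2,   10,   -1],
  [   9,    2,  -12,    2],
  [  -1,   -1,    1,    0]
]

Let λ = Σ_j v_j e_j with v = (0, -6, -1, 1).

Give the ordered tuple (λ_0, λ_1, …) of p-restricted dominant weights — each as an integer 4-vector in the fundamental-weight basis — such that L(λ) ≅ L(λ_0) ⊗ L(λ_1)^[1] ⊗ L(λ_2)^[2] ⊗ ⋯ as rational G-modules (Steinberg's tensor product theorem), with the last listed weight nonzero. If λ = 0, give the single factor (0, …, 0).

Change of basis e → ω: c = M·v where v = (0, -6, -1, 1):
  c_1 = (-2)·(0) + (-1)·(-6) + (2)·(-1) + (0)·(1) = 4
  c_2 = (-9)·(0) + (-2)·(-6) + (10)·(-1) + (-1)·(1) = 1
  c_3 = (9)·(0) + (2)·(-6) + (-12)·(-1) + (2)·(1) = 2
  c_4 = (-1)·(0) + (-1)·(-6) + (1)·(-1) + (0)·(1) = 5
Expand coordinatewise in base 7:
  c_1 = 4 = 4·7^0
  c_2 = 1 = 1·7^0
  c_3 = 2 = 2·7^0
  c_4 = 5 = 5·7^0
λ_0 = (4, 1, 2, 5)

((4, 1, 2, 5),)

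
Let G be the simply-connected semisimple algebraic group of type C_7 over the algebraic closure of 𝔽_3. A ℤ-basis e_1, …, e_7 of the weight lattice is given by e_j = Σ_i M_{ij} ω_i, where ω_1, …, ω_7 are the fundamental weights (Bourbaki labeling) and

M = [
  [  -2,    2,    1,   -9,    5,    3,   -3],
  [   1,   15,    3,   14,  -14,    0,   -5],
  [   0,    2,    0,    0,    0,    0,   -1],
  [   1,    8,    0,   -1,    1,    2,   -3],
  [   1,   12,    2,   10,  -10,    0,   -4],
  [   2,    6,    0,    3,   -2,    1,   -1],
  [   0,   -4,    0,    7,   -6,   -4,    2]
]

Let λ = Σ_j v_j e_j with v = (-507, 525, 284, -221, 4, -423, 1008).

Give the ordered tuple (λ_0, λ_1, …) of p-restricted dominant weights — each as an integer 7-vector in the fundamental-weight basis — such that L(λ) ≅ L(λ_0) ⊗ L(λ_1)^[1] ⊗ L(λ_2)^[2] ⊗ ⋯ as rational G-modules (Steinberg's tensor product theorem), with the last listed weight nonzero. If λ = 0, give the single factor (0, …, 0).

In the fundamental-weight basis, λ has coordinates c = M·v (v = (-507, 525, 284, -221, 4, -423, 1008)):
  c_1 = (-2)·(-507) + (2)·(525) + (1)·(284) + (-9)·(-221) + (5)·(4) + (3)·(-423) + (-3)·(1008) = 64
  c_2 = (1)·(-507) + (15)·(525) + (3)·(284) + (14)·(-221) + (-14)·(4) + (0)·(-423) + (-5)·(1008) = 30
  c_3 = (0)·(-507) + (2)·(525) + (0)·(284) + (0)·(-221) + (0)·(4) + (0)·(-423) + (-1)·(1008) = 42
  c_4 = (1)·(-507) + (8)·(525) + (0)·(284) + (-1)·(-221) + (1)·(4) + (2)·(-423) + (-3)·(1008) = 48
  c_5 = (1)·(-507) + (12)·(525) + (2)·(284) + (10)·(-221) + (-10)·(4) + (0)·(-423) + (-4)·(1008) = 79
  c_6 = (2)·(-507) + (6)·(525) + (0)·(284) + (3)·(-221) + (-2)·(4) + (1)·(-423) + (-1)·(1008) = 34
  c_7 = (0)·(-507) + (-4)·(525) + (0)·(284) + (7)·(-221) + (-6)·(4) + (-4)·(-423) + (2)·(1008) = 37
Writing each c_i in base p = 3:
  c_1 = 64 = 1·3^0 + 0·3^1 + 1·3^2 + 2·3^3
  c_2 = 30 = 0·3^0 + 1·3^1 + 0·3^2 + 1·3^3
  c_3 = 42 = 0·3^0 + 2·3^1 + 1·3^2 + 1·3^3
  c_4 = 48 = 0·3^0 + 1·3^1 + 2·3^2 + 1·3^3
  c_5 = 79 = 1·3^0 + 2·3^1 + 2·3^2 + 2·3^3
  c_6 = 34 = 1·3^0 + 2·3^1 + 0·3^2 + 1·3^3
  c_7 = 37 = 1·3^0 + 0·3^1 + 1·3^2 + 1·3^3
Factor λ_0 = (1, 0, 0, 0, 1, 1, 1)
Factor λ_1 = (0, 1, 2, 1, 2, 2, 0)
Factor λ_2 = (1, 0, 1, 2, 2, 0, 1)
Factor λ_3 = (2, 1, 1, 1, 2, 1, 1)

((1, 0, 0, 0, 1, 1, 1), (0, 1, 2, 1, 2, 2, 0), (1, 0, 1, 2, 2, 0, 1), (2, 1, 1, 1, 2, 1, 1))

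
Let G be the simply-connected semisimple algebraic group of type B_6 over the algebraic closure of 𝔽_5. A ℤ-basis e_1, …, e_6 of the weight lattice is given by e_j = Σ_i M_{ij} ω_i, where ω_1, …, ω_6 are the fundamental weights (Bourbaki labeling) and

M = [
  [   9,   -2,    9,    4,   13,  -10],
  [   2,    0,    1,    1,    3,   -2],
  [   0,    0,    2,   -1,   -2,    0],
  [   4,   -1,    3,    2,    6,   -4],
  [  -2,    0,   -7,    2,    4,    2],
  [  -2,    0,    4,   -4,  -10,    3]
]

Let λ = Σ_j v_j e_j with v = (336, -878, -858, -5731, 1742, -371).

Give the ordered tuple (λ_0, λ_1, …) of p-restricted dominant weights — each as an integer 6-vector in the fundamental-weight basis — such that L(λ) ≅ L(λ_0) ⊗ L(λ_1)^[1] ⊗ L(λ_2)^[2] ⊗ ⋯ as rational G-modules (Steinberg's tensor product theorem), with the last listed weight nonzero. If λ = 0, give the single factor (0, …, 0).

Compute c_i = Σ_j M_{ij} v_j with v = (336, -878, -858, -5731, 1742, -371):
  c_1 = (9)·(336) + (-2)·(-878) + (9)·(-858) + (4)·(-5731) + (13)·(1742) + (-10)·(-371) = 490
  c_2 = (2)·(336) + (0)·(-878) + (1)·(-858) + (1)·(-5731) + (3)·(1742) + (-2)·(-371) = 51
  c_3 = (0)·(336) + (0)·(-878) + (2)·(-858) + (-1)·(-5731) + (-2)·(1742) + (0)·(-371) = 531
  c_4 = (4)·(336) + (-1)·(-878) + (3)·(-858) + (2)·(-5731) + (6)·(1742) + (-4)·(-371) = 122
  c_5 = (-2)·(336) + (0)·(-878) + (-7)·(-858) + (2)·(-5731) + (4)·(1742) + (2)·(-371) = 98
  c_6 = (-2)·(336) + (0)·(-878) + (4)·(-858) + (-4)·(-5731) + (-10)·(1742) + (3)·(-371) = 287
Base-5 expansion of each c_i:
  c_1 = 490 = 0·5^0 + 3·5^1 + 4·5^2 + 3·5^3
  c_2 = 51 = 1·5^0 + 0·5^1 + 2·5^2
  c_3 = 531 = 1·5^0 + 1·5^1 + 1·5^2 + 4·5^3
  c_4 = 122 = 2·5^0 + 4·5^1 + 4·5^2
  c_5 = 98 = 3·5^0 + 4·5^1 + 3·5^2
  c_6 = 287 = 2·5^0 + 2·5^1 + 1·5^2 + 2·5^3
λ_0 = (0, 1, 1, 2, 3, 2)
λ_1 = (3, 0, 1, 4, 4, 2)
λ_2 = (4, 2, 1, 4, 3, 1)
λ_3 = (3, 0, 4, 0, 0, 2)

((0, 1, 1, 2, 3, 2), (3, 0, 1, 4, 4, 2), (4, 2, 1, 4, 3, 1), (3, 0, 4, 0, 0, 2))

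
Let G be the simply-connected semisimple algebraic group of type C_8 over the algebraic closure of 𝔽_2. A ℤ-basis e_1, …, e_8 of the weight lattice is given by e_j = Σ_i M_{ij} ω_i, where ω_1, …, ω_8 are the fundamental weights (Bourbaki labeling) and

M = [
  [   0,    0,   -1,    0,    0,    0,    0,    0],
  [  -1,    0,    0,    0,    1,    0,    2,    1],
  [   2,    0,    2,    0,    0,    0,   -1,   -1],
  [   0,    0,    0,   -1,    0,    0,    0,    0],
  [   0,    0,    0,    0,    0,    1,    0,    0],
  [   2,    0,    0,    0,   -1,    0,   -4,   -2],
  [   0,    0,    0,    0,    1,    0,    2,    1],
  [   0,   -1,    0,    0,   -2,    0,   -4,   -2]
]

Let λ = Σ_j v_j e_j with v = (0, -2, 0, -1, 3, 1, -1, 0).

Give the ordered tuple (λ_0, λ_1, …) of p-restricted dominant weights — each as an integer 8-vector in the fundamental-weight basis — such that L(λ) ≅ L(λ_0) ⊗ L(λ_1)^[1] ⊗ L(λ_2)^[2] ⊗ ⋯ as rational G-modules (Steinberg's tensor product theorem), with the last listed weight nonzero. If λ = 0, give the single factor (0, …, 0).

((0, 1, 1, 1, 1, 1, 1, 0),)

Compute c_i = Σ_j M_{ij} v_j with v = (0, -2, 0, -1, 3, 1, -1, 0):
  c_1 = 0*0 + 0*-2 + -1*0 + 0*-1 + 0*3 + 0*1 + 0*-1 + 0*0 = 0
  c_2 = -1*0 + 0*-2 + 0*0 + 0*-1 + 1*3 + 0*1 + 2*-1 + 1*0 = 1
  c_3 = 2*0 + 0*-2 + 2*0 + 0*-1 + 0*3 + 0*1 + -1*-1 + -1*0 = 1
  c_4 = 0*0 + 0*-2 + 0*0 + -1*-1 + 0*3 + 0*1 + 0*-1 + 0*0 = 1
  c_5 = 0*0 + 0*-2 + 0*0 + 0*-1 + 0*3 + 1*1 + 0*-1 + 0*0 = 1
  c_6 = 2*0 + 0*-2 + 0*0 + 0*-1 + -1*3 + 0*1 + -4*-1 + -2*0 = 1
  c_7 = 0*0 + 0*-2 + 0*0 + 0*-1 + 1*3 + 0*1 + 2*-1 + 1*0 = 1
  c_8 = 0*0 + -1*-2 + 0*0 + 0*-1 + -2*3 + 0*1 + -4*-1 + -2*0 = 0
Base-2 expansion of each c_i:
  c_1 = 0
  c_2 = 1 = 1·2^0
  c_3 = 1 = 1·2^0
  c_4 = 1 = 1·2^0
  c_5 = 1 = 1·2^0
  c_6 = 1 = 1·2^0
  c_7 = 1 = 1·2^0
  c_8 = 0
λ_0 = (0, 1, 1, 1, 1, 1, 1, 0)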